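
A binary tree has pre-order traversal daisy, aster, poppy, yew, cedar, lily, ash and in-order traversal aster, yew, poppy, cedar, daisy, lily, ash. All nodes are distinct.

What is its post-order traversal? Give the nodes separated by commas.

The first element of pre-order is the root; it splits in-order into left and right subtrees.
Root daisy: left subtree has 4 nodes {aster, yew, poppy, cedar}, right has 2 {lily, ash}.
  Root aster: left subtree has 0 nodes { }, right has 3 {yew, poppy, cedar}.
    Root poppy: left subtree has 1 node {yew}, right has 1 {cedar}.
  Root lily: left subtree has 0 nodes { }, right has 1 {ash}.

yew, cedar, poppy, aster, ash, lily, daisy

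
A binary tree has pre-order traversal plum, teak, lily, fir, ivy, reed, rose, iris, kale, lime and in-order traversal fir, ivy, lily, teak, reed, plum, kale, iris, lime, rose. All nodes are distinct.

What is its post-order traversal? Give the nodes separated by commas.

ivy, fir, lily, reed, teak, kale, lime, iris, rose, plum

The first element of pre-order is the root; it splits in-order into left and right subtrees.
Root plum: left subtree has 5 nodes {fir, ivy, lily, teak, reed}, right has 4 {kale, iris, lime, rose}.
  Root teak: left subtree has 3 nodes {fir, ivy, lily}, right has 1 {reed}.
    Root lily: left subtree has 2 nodes {fir, ivy}, right has 0 { }.
      Root fir: left subtree has 0 nodes { }, right has 1 {ivy}.
  Root rose: left subtree has 3 nodes {kale, iris, lime}, right has 0 { }.
    Root iris: left subtree has 1 node {kale}, right has 1 {lime}.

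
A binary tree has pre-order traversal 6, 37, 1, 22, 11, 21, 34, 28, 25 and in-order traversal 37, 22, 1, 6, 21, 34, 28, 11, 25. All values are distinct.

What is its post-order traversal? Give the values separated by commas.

22, 1, 37, 28, 34, 21, 25, 11, 6

The first element of pre-order is the root; it splits in-order into left and right subtrees.
Root 6: left subtree has 3 nodes {37, 22, 1}, right has 5 {21, 34, 28, 11, 25}.
  Root 37: left subtree has 0 nodes { }, right has 2 {22, 1}.
    Root 1: left subtree has 1 node {22}, right has 0 { }.
  Root 11: left subtree has 3 nodes {21, 34, 28}, right has 1 {25}.
    Root 21: left subtree has 0 nodes { }, right has 2 {34, 28}.
      Root 34: left subtree has 0 nodes { }, right has 1 {28}.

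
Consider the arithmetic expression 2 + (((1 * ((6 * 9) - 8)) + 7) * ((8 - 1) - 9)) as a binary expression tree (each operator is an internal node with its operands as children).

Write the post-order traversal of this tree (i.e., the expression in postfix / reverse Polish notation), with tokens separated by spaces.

Post-order on an expression tree gives postfix notation: for each operator, emit left operand, right operand, then the operator.

2 1 6 9 * 8 - * 7 + 8 1 - 9 - * +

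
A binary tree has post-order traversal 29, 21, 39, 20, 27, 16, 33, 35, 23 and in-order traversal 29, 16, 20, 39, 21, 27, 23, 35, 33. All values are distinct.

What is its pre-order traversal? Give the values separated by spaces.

The last element of post-order is the root; it splits in-order into left and right subtrees.
Root 23: left subtree has 6 nodes {29, 16, 20, 39, 21, 27}, right has 2 {35, 33}.
  Root 16: left subtree has 1 node {29}, right has 4 {20, 39, 21, 27}.
    Root 27: left subtree has 3 nodes {20, 39, 21}, right has 0 { }.
      Root 20: left subtree has 0 nodes { }, right has 2 {39, 21}.
        Root 39: left subtree has 0 nodes { }, right has 1 {21}.
  Root 35: left subtree has 0 nodes { }, right has 1 {33}.

23 16 29 27 20 39 21 35 33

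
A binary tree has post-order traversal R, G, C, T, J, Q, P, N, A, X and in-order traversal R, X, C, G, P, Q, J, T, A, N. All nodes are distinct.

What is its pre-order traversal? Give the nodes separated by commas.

The last element of post-order is the root; it splits in-order into left and right subtrees.
Root X: left subtree has 1 node {R}, right has 8 {C, G, P, Q, J, T, A, N}.
  Root A: left subtree has 6 nodes {C, G, P, Q, J, T}, right has 1 {N}.
    Root P: left subtree has 2 nodes {C, G}, right has 3 {Q, J, T}.
      Root C: left subtree has 0 nodes { }, right has 1 {G}.
      Root Q: left subtree has 0 nodes { }, right has 2 {J, T}.
        Root J: left subtree has 0 nodes { }, right has 1 {T}.

X, R, A, P, C, G, Q, J, T, N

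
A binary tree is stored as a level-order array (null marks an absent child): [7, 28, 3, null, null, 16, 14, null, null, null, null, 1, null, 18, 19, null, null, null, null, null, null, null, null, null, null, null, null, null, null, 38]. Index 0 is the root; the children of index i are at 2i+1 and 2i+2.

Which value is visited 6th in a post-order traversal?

Post-order visits the left subtree, then the right subtree, then the node.
At 7: go left to 28.
  28 is a leaf — visit 28.
At 7: go right to 3.
  At 3: go left to 16.
    At 16: go left to 1.
      1 is a leaf — visit 1.
    At 16: no right child.
    Visit 16.
  At 3: go right to 14.
    At 14: go left to 18.
      18 is a leaf — visit 18.
    At 14: go right to 19.
      At 19: go left to 38.
        38 is a leaf — visit 38.
      At 19: no right child.
      Visit 19.
    Visit 14.
  Visit 3.
Visit 7.
Full post-order sequence: 28, 1, 16, 18, 38, 19, 14, 3, 7.

19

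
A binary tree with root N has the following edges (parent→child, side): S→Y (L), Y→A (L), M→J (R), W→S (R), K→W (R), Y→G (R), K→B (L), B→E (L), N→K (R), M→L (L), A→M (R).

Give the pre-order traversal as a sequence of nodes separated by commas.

Pre-order visits the node, then its left subtree, then its right subtree.
Visit N.
At N: no left child.
At N: go right to K.
  Visit K.
  At K: go left to B.
    Visit B.
    At B: go left to E.
      E is a leaf — visit E.
    At B: no right child.
  At K: go right to W.
    Visit W.
    At W: no left child.
    At W: go right to S.
      Visit S.
      At S: go left to Y.
        Visit Y.
        At Y: go left to A.
          Visit A.
          At A: no left child.
          At A: go right to M.
            Visit M.
            At M: go left to L.
              L is a leaf — visit L.
            At M: go right to J.
              J is a leaf — visit J.
        At Y: go right to G.
          G is a leaf — visit G.
      At S: no right child.

N, K, B, E, W, S, Y, A, M, L, J, G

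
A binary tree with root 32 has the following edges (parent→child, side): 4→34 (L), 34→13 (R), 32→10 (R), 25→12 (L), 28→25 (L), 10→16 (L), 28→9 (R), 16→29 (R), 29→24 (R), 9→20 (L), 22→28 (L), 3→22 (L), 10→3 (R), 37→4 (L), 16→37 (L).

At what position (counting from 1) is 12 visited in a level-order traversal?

Level-order visits nodes level by level from the root, left to right within each level.
Level 0: 32
Level 1: 10
Level 2: 16, 3
Level 3: 37, 29, 22
Level 4: 4, 24, 28
Level 5: 34, 25, 9
Level 6: 13, 12, 20
Full level-order sequence: 32, 10, 16, 3, 37, 29, 22, 4, 24, 28, 34, 25, 9, 13, 12, 20.

15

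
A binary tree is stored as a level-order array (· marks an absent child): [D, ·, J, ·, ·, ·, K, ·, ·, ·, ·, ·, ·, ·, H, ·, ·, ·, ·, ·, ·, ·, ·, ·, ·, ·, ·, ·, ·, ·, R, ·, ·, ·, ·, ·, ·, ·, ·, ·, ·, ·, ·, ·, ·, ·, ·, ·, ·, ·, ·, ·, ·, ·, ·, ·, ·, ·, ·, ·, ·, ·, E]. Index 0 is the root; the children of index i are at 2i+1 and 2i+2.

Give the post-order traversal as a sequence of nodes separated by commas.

E, R, H, K, J, D

Post-order visits the left subtree, then the right subtree, then the node.
At D: no left child.
At D: go right to J.
  At J: no left child.
  At J: go right to K.
    At K: no left child.
    At K: go right to H.
      At H: no left child.
      At H: go right to R.
        At R: no left child.
        At R: go right to E.
          E is a leaf — visit E.
        Visit R.
      Visit H.
    Visit K.
  Visit J.
Visit D.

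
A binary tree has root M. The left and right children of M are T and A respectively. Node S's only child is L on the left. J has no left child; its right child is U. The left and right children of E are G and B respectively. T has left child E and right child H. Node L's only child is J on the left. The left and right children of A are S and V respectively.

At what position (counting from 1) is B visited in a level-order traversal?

9

Level-order visits nodes level by level from the root, left to right within each level.
Level 0: M
Level 1: T, A
Level 2: E, H, S, V
Level 3: G, B, L
Level 4: J
Level 5: U
Full level-order sequence: M, T, A, E, H, S, V, G, B, L, J, U.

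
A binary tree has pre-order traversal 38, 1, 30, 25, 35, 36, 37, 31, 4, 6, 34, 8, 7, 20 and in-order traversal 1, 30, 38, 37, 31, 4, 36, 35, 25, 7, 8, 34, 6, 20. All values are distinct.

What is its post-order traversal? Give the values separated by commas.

30, 1, 4, 31, 37, 36, 35, 7, 8, 34, 20, 6, 25, 38

The first element of pre-order is the root; it splits in-order into left and right subtrees.
Root 38: left subtree has 2 nodes {1, 30}, right has 11 {37, 31, 4, 36, 35, 25, 7, 8, 34, 6, 20}.
  Root 1: left subtree has 0 nodes { }, right has 1 {30}.
  Root 25: left subtree has 5 nodes {37, 31, 4, 36, 35}, right has 5 {7, 8, 34, 6, 20}.
    Root 35: left subtree has 4 nodes {37, 31, 4, 36}, right has 0 { }.
      Root 36: left subtree has 3 nodes {37, 31, 4}, right has 0 { }.
        Root 37: left subtree has 0 nodes { }, right has 2 {31, 4}.
          Root 31: left subtree has 0 nodes { }, right has 1 {4}.
    Root 6: left subtree has 3 nodes {7, 8, 34}, right has 1 {20}.
      Root 34: left subtree has 2 nodes {7, 8}, right has 0 { }.
        Root 8: left subtree has 1 node {7}, right has 0 { }.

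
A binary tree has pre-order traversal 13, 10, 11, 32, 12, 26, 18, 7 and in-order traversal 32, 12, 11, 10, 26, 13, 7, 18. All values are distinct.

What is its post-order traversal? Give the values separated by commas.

12, 32, 11, 26, 10, 7, 18, 13

The first element of pre-order is the root; it splits in-order into left and right subtrees.
Root 13: left subtree has 5 nodes {32, 12, 11, 10, 26}, right has 2 {7, 18}.
  Root 10: left subtree has 3 nodes {32, 12, 11}, right has 1 {26}.
    Root 11: left subtree has 2 nodes {32, 12}, right has 0 { }.
      Root 32: left subtree has 0 nodes { }, right has 1 {12}.
  Root 18: left subtree has 1 node {7}, right has 0 { }.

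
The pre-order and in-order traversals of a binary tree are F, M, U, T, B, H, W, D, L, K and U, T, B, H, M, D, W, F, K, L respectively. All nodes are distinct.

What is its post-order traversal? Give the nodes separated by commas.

The first element of pre-order is the root; it splits in-order into left and right subtrees.
Root F: left subtree has 7 nodes {U, T, B, H, M, D, W}, right has 2 {K, L}.
  Root M: left subtree has 4 nodes {U, T, B, H}, right has 2 {D, W}.
    Root U: left subtree has 0 nodes { }, right has 3 {T, B, H}.
      Root T: left subtree has 0 nodes { }, right has 2 {B, H}.
        Root B: left subtree has 0 nodes { }, right has 1 {H}.
    Root W: left subtree has 1 node {D}, right has 0 { }.
  Root L: left subtree has 1 node {K}, right has 0 { }.

H, B, T, U, D, W, M, K, L, F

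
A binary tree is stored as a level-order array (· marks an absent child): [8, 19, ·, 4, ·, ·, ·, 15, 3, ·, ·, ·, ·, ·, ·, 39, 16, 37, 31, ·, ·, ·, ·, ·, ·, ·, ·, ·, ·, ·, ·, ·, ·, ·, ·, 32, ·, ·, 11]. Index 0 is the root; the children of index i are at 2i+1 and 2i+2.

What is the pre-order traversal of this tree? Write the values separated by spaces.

Pre-order visits the node, then its left subtree, then its right subtree.
Visit 8.
At 8: go left to 19.
  Visit 19.
  At 19: go left to 4.
    Visit 4.
    At 4: go left to 15.
      Visit 15.
      At 15: go left to 39.
        39 is a leaf — visit 39.
      At 15: go right to 16.
        16 is a leaf — visit 16.
    At 4: go right to 3.
      Visit 3.
      At 3: go left to 37.
        Visit 37.
        At 37: go left to 32.
          32 is a leaf — visit 32.
        At 37: no right child.
      At 3: go right to 31.
        Visit 31.
        At 31: no left child.
        At 31: go right to 11.
          11 is a leaf — visit 11.
  At 19: no right child.
At 8: no right child.

8 19 4 15 39 16 3 37 32 31 11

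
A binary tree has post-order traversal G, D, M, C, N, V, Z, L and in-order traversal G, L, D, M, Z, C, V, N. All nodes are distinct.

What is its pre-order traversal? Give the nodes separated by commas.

L, G, Z, M, D, V, C, N

The last element of post-order is the root; it splits in-order into left and right subtrees.
Root L: left subtree has 1 node {G}, right has 6 {D, M, Z, C, V, N}.
  Root Z: left subtree has 2 nodes {D, M}, right has 3 {C, V, N}.
    Root M: left subtree has 1 node {D}, right has 0 { }.
    Root V: left subtree has 1 node {C}, right has 1 {N}.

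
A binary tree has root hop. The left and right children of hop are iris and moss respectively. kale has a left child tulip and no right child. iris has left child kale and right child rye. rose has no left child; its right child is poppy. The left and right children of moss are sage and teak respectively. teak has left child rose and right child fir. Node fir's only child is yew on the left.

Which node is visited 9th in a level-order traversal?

Level-order visits nodes level by level from the root, left to right within each level.
Level 0: hop
Level 1: iris, moss
Level 2: kale, rye, sage, teak
Level 3: tulip, rose, fir
Level 4: poppy, yew
Full level-order sequence: hop, iris, moss, kale, rye, sage, teak, tulip, rose, fir, poppy, yew.

rose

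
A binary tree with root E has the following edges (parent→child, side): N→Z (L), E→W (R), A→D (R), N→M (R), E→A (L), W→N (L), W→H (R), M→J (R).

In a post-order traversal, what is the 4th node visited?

J

Post-order visits the left subtree, then the right subtree, then the node.
At E: go left to A.
  At A: no left child.
  At A: go right to D.
    D is a leaf — visit D.
  Visit A.
At E: go right to W.
  At W: go left to N.
    At N: go left to Z.
      Z is a leaf — visit Z.
    At N: go right to M.
      At M: no left child.
      At M: go right to J.
        J is a leaf — visit J.
      Visit M.
    Visit N.
  At W: go right to H.
    H is a leaf — visit H.
  Visit W.
Visit E.
Full post-order sequence: D, A, Z, J, M, N, H, W, E.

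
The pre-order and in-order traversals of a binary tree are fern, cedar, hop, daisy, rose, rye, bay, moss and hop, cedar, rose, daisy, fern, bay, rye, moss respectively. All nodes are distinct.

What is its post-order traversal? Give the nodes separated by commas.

The first element of pre-order is the root; it splits in-order into left and right subtrees.
Root fern: left subtree has 4 nodes {hop, cedar, rose, daisy}, right has 3 {bay, rye, moss}.
  Root cedar: left subtree has 1 node {hop}, right has 2 {rose, daisy}.
    Root daisy: left subtree has 1 node {rose}, right has 0 { }.
  Root rye: left subtree has 1 node {bay}, right has 1 {moss}.

hop, rose, daisy, cedar, bay, moss, rye, fern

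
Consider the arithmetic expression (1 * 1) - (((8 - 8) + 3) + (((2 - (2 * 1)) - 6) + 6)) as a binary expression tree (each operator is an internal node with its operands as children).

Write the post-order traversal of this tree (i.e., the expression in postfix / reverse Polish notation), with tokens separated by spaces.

1 1 * 8 8 - 3 + 2 2 1 * - 6 - 6 + + -

Post-order on an expression tree gives postfix notation: for each operator, emit left operand, right operand, then the operator.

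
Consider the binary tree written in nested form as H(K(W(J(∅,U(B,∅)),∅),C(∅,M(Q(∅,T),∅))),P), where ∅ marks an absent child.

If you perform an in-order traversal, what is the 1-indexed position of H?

In-order visits the left subtree, then the node, then the right subtree.
At H: go left to K.
  At K: go left to W.
    At W: go left to J.
      At J: no left child.
      Visit J.
      At J: go right to U.
        At U: go left to B.
          B is a leaf — visit B.
        Visit U.
        At U: no right child.
    Visit W.
    At W: no right child.
  Visit K.
  At K: go right to C.
    At C: no left child.
    Visit C.
    At C: go right to M.
      At M: go left to Q.
        At Q: no left child.
        Visit Q.
        At Q: go right to T.
          T is a leaf — visit T.
      Visit M.
      At M: no right child.
Visit H.
At H: go right to P.
  P is a leaf — visit P.
Full in-order sequence: J, B, U, W, K, C, Q, T, M, H, P.

10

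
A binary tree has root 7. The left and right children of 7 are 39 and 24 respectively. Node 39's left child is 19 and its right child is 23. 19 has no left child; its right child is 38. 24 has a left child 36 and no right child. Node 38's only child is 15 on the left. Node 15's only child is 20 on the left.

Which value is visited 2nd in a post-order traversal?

Post-order visits the left subtree, then the right subtree, then the node.
At 7: go left to 39.
  At 39: go left to 19.
    At 19: no left child.
    At 19: go right to 38.
      At 38: go left to 15.
        At 15: go left to 20.
          20 is a leaf — visit 20.
        At 15: no right child.
        Visit 15.
      At 38: no right child.
      Visit 38.
    Visit 19.
  At 39: go right to 23.
    23 is a leaf — visit 23.
  Visit 39.
At 7: go right to 24.
  At 24: go left to 36.
    36 is a leaf — visit 36.
  At 24: no right child.
  Visit 24.
Visit 7.
Full post-order sequence: 20, 15, 38, 19, 23, 39, 36, 24, 7.

15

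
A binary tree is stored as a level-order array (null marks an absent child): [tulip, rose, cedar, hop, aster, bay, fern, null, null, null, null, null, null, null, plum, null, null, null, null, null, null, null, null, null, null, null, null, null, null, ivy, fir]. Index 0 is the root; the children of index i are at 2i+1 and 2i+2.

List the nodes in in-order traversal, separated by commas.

In-order visits the left subtree, then the node, then the right subtree.
At tulip: go left to rose.
  At rose: go left to hop.
    hop is a leaf — visit hop.
  Visit rose.
  At rose: go right to aster.
    aster is a leaf — visit aster.
Visit tulip.
At tulip: go right to cedar.
  At cedar: go left to bay.
    bay is a leaf — visit bay.
  Visit cedar.
  At cedar: go right to fern.
    At fern: no left child.
    Visit fern.
    At fern: go right to plum.
      At plum: go left to ivy.
        ivy is a leaf — visit ivy.
      Visit plum.
      At plum: go right to fir.
        fir is a leaf — visit fir.

hop, rose, aster, tulip, bay, cedar, fern, ivy, plum, fir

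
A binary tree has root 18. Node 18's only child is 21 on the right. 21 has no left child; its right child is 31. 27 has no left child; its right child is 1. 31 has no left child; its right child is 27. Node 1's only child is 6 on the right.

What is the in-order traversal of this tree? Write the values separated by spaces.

18 21 31 27 1 6

In-order visits the left subtree, then the node, then the right subtree.
At 18: no left child.
Visit 18.
At 18: go right to 21.
  At 21: no left child.
  Visit 21.
  At 21: go right to 31.
    At 31: no left child.
    Visit 31.
    At 31: go right to 27.
      At 27: no left child.
      Visit 27.
      At 27: go right to 1.
        At 1: no left child.
        Visit 1.
        At 1: go right to 6.
          6 is a leaf — visit 6.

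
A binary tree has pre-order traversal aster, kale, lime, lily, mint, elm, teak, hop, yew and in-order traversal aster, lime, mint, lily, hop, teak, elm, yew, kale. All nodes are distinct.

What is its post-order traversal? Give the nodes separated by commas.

The first element of pre-order is the root; it splits in-order into left and right subtrees.
Root aster: left subtree has 0 nodes { }, right has 8 {lime, mint, lily, hop, teak, elm, yew, kale}.
  Root kale: left subtree has 7 nodes {lime, mint, lily, hop, teak, elm, yew}, right has 0 { }.
    Root lime: left subtree has 0 nodes { }, right has 6 {mint, lily, hop, teak, elm, yew}.
      Root lily: left subtree has 1 node {mint}, right has 4 {hop, teak, elm, yew}.
        Root elm: left subtree has 2 nodes {hop, teak}, right has 1 {yew}.
          Root teak: left subtree has 1 node {hop}, right has 0 { }.

mint, hop, teak, yew, elm, lily, lime, kale, aster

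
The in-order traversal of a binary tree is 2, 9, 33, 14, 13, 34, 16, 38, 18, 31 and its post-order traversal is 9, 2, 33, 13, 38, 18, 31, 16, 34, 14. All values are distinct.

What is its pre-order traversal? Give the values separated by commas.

The last element of post-order is the root; it splits in-order into left and right subtrees.
Root 14: left subtree has 3 nodes {2, 9, 33}, right has 6 {13, 34, 16, 38, 18, 31}.
  Root 33: left subtree has 2 nodes {2, 9}, right has 0 { }.
    Root 2: left subtree has 0 nodes { }, right has 1 {9}.
  Root 34: left subtree has 1 node {13}, right has 4 {16, 38, 18, 31}.
    Root 16: left subtree has 0 nodes { }, right has 3 {38, 18, 31}.
      Root 31: left subtree has 2 nodes {38, 18}, right has 0 { }.
        Root 18: left subtree has 1 node {38}, right has 0 { }.

14, 33, 2, 9, 34, 13, 16, 31, 18, 38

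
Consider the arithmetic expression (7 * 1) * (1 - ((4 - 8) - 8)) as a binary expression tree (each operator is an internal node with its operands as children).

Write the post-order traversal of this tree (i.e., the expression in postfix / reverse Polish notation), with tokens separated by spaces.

7 1 * 1 4 8 - 8 - - *

Post-order on an expression tree gives postfix notation: for each operator, emit left operand, right operand, then the operator.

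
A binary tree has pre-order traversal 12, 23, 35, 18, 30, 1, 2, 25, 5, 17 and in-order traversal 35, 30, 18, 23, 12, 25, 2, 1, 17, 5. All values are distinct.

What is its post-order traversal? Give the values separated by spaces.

30 18 35 23 25 2 17 5 1 12

The first element of pre-order is the root; it splits in-order into left and right subtrees.
Root 12: left subtree has 4 nodes {35, 30, 18, 23}, right has 5 {25, 2, 1, 17, 5}.
  Root 23: left subtree has 3 nodes {35, 30, 18}, right has 0 { }.
    Root 35: left subtree has 0 nodes { }, right has 2 {30, 18}.
      Root 18: left subtree has 1 node {30}, right has 0 { }.
  Root 1: left subtree has 2 nodes {25, 2}, right has 2 {17, 5}.
    Root 2: left subtree has 1 node {25}, right has 0 { }.
    Root 5: left subtree has 1 node {17}, right has 0 { }.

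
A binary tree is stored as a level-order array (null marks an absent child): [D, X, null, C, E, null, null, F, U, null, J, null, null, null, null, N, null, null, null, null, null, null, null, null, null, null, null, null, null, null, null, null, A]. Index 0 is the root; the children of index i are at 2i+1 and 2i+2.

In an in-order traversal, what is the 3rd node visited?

In-order visits the left subtree, then the node, then the right subtree.
At D: go left to X.
  At X: go left to C.
    At C: go left to F.
      At F: go left to N.
        At N: no left child.
        Visit N.
        At N: go right to A.
          A is a leaf — visit A.
      Visit F.
      At F: no right child.
    Visit C.
    At C: go right to U.
      U is a leaf — visit U.
  Visit X.
  At X: go right to E.
    At E: no left child.
    Visit E.
    At E: go right to J.
      J is a leaf — visit J.
Visit D.
At D: no right child.
Full in-order sequence: N, A, F, C, U, X, E, J, D.

F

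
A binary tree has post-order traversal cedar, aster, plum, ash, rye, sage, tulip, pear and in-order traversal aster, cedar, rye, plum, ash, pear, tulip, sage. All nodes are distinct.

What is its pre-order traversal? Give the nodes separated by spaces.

The last element of post-order is the root; it splits in-order into left and right subtrees.
Root pear: left subtree has 5 nodes {aster, cedar, rye, plum, ash}, right has 2 {tulip, sage}.
  Root rye: left subtree has 2 nodes {aster, cedar}, right has 2 {plum, ash}.
    Root aster: left subtree has 0 nodes { }, right has 1 {cedar}.
    Root ash: left subtree has 1 node {plum}, right has 0 { }.
  Root tulip: left subtree has 0 nodes { }, right has 1 {sage}.

pear rye aster cedar ash plum tulip sage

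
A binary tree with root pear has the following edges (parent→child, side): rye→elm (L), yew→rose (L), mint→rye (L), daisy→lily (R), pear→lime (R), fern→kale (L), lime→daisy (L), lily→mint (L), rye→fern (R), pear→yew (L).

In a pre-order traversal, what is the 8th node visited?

rye

Pre-order visits the node, then its left subtree, then its right subtree.
Visit pear.
At pear: go left to yew.
  Visit yew.
  At yew: go left to rose.
    rose is a leaf — visit rose.
  At yew: no right child.
At pear: go right to lime.
  Visit lime.
  At lime: go left to daisy.
    Visit daisy.
    At daisy: no left child.
    At daisy: go right to lily.
      Visit lily.
      At lily: go left to mint.
        Visit mint.
        At mint: go left to rye.
          Visit rye.
          At rye: go left to elm.
            elm is a leaf — visit elm.
          At rye: go right to fern.
            Visit fern.
            At fern: go left to kale.
              kale is a leaf — visit kale.
            At fern: no right child.
        At mint: no right child.
      At lily: no right child.
  At lime: no right child.
Full pre-order sequence: pear, yew, rose, lime, daisy, lily, mint, rye, elm, fern, kale.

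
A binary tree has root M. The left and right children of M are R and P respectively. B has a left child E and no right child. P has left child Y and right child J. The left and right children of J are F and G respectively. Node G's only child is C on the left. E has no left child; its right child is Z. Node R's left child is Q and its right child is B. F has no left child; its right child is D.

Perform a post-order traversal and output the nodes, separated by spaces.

Post-order visits the left subtree, then the right subtree, then the node.
At M: go left to R.
  At R: go left to Q.
    Q is a leaf — visit Q.
  At R: go right to B.
    At B: go left to E.
      At E: no left child.
      At E: go right to Z.
        Z is a leaf — visit Z.
      Visit E.
    At B: no right child.
    Visit B.
  Visit R.
At M: go right to P.
  At P: go left to Y.
    Y is a leaf — visit Y.
  At P: go right to J.
    At J: go left to F.
      At F: no left child.
      At F: go right to D.
        D is a leaf — visit D.
      Visit F.
    At J: go right to G.
      At G: go left to C.
        C is a leaf — visit C.
      At G: no right child.
      Visit G.
    Visit J.
  Visit P.
Visit M.

Q Z E B R Y D F C G J P M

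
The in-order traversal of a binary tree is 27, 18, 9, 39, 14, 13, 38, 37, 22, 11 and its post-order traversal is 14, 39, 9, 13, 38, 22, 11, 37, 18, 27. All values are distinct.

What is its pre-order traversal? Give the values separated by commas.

27, 18, 37, 38, 13, 9, 39, 14, 11, 22

The last element of post-order is the root; it splits in-order into left and right subtrees.
Root 27: left subtree has 0 nodes { }, right has 9 {18, 9, 39, 14, 13, 38, 37, 22, 11}.
  Root 18: left subtree has 0 nodes { }, right has 8 {9, 39, 14, 13, 38, 37, 22, 11}.
    Root 37: left subtree has 5 nodes {9, 39, 14, 13, 38}, right has 2 {22, 11}.
      Root 38: left subtree has 4 nodes {9, 39, 14, 13}, right has 0 { }.
        Root 13: left subtree has 3 nodes {9, 39, 14}, right has 0 { }.
          Root 9: left subtree has 0 nodes { }, right has 2 {39, 14}.
            Root 39: left subtree has 0 nodes { }, right has 1 {14}.
      Root 11: left subtree has 1 node {22}, right has 0 { }.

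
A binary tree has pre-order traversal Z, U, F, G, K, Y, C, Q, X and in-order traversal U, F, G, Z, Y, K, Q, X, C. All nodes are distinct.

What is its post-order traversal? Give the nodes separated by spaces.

The first element of pre-order is the root; it splits in-order into left and right subtrees.
Root Z: left subtree has 3 nodes {U, F, G}, right has 5 {Y, K, Q, X, C}.
  Root U: left subtree has 0 nodes { }, right has 2 {F, G}.
    Root F: left subtree has 0 nodes { }, right has 1 {G}.
  Root K: left subtree has 1 node {Y}, right has 3 {Q, X, C}.
    Root C: left subtree has 2 nodes {Q, X}, right has 0 { }.
      Root Q: left subtree has 0 nodes { }, right has 1 {X}.

G F U Y X Q C K Z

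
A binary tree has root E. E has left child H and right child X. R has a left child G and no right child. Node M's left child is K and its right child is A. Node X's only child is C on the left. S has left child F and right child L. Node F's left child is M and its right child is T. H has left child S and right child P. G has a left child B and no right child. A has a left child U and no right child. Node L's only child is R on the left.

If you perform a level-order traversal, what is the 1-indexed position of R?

11

Level-order visits nodes level by level from the root, left to right within each level.
Level 0: E
Level 1: H, X
Level 2: S, P, C
Level 3: F, L
Level 4: M, T, R
Level 5: K, A, G
Level 6: U, B
Full level-order sequence: E, H, X, S, P, C, F, L, M, T, R, K, A, G, U, B.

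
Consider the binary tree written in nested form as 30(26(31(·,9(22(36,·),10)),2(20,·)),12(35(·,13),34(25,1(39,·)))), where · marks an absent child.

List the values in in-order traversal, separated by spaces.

31 36 22 9 10 26 20 2 30 35 13 12 25 34 39 1

In-order visits the left subtree, then the node, then the right subtree.
At 30: go left to 26.
  At 26: go left to 31.
    At 31: no left child.
    Visit 31.
    At 31: go right to 9.
      At 9: go left to 22.
        At 22: go left to 36.
          36 is a leaf — visit 36.
        Visit 22.
        At 22: no right child.
      Visit 9.
      At 9: go right to 10.
        10 is a leaf — visit 10.
  Visit 26.
  At 26: go right to 2.
    At 2: go left to 20.
      20 is a leaf — visit 20.
    Visit 2.
    At 2: no right child.
Visit 30.
At 30: go right to 12.
  At 12: go left to 35.
    At 35: no left child.
    Visit 35.
    At 35: go right to 13.
      13 is a leaf — visit 13.
  Visit 12.
  At 12: go right to 34.
    At 34: go left to 25.
      25 is a leaf — visit 25.
    Visit 34.
    At 34: go right to 1.
      At 1: go left to 39.
        39 is a leaf — visit 39.
      Visit 1.
      At 1: no right child.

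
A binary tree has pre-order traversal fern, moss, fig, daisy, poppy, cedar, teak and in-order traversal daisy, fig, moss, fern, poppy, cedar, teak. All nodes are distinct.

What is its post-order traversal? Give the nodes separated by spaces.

daisy fig moss teak cedar poppy fern

The first element of pre-order is the root; it splits in-order into left and right subtrees.
Root fern: left subtree has 3 nodes {daisy, fig, moss}, right has 3 {poppy, cedar, teak}.
  Root moss: left subtree has 2 nodes {daisy, fig}, right has 0 { }.
    Root fig: left subtree has 1 node {daisy}, right has 0 { }.
  Root poppy: left subtree has 0 nodes { }, right has 2 {cedar, teak}.
    Root cedar: left subtree has 0 nodes { }, right has 1 {teak}.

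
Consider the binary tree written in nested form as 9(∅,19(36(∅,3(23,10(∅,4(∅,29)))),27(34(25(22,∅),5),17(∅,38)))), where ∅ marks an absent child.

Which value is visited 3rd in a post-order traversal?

Post-order visits the left subtree, then the right subtree, then the node.
At 9: no left child.
At 9: go right to 19.
  At 19: go left to 36.
    At 36: no left child.
    At 36: go right to 3.
      At 3: go left to 23.
        23 is a leaf — visit 23.
      At 3: go right to 10.
        At 10: no left child.
        At 10: go right to 4.
          At 4: no left child.
          At 4: go right to 29.
            29 is a leaf — visit 29.
          Visit 4.
        Visit 10.
      Visit 3.
    Visit 36.
  At 19: go right to 27.
    At 27: go left to 34.
      At 34: go left to 25.
        At 25: go left to 22.
          22 is a leaf — visit 22.
        At 25: no right child.
        Visit 25.
      At 34: go right to 5.
        5 is a leaf — visit 5.
      Visit 34.
    At 27: go right to 17.
      At 17: no left child.
      At 17: go right to 38.
        38 is a leaf — visit 38.
      Visit 17.
    Visit 27.
  Visit 19.
Visit 9.
Full post-order sequence: 23, 29, 4, 10, 3, 36, 22, 25, 5, 34, 38, 17, 27, 19, 9.

4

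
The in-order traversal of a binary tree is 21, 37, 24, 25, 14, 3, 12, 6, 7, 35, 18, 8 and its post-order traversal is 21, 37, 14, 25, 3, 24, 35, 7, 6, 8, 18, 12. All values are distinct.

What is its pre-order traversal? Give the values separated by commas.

The last element of post-order is the root; it splits in-order into left and right subtrees.
Root 12: left subtree has 6 nodes {21, 37, 24, 25, 14, 3}, right has 5 {6, 7, 35, 18, 8}.
  Root 24: left subtree has 2 nodes {21, 37}, right has 3 {25, 14, 3}.
    Root 37: left subtree has 1 node {21}, right has 0 { }.
    Root 3: left subtree has 2 nodes {25, 14}, right has 0 { }.
      Root 25: left subtree has 0 nodes { }, right has 1 {14}.
  Root 18: left subtree has 3 nodes {6, 7, 35}, right has 1 {8}.
    Root 6: left subtree has 0 nodes { }, right has 2 {7, 35}.
      Root 7: left subtree has 0 nodes { }, right has 1 {35}.

12, 24, 37, 21, 3, 25, 14, 18, 6, 7, 35, 8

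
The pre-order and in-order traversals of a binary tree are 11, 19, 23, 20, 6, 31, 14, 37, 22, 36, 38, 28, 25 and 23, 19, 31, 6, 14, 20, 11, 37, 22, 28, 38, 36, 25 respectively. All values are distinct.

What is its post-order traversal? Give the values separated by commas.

The first element of pre-order is the root; it splits in-order into left and right subtrees.
Root 11: left subtree has 6 nodes {23, 19, 31, 6, 14, 20}, right has 6 {37, 22, 28, 38, 36, 25}.
  Root 19: left subtree has 1 node {23}, right has 4 {31, 6, 14, 20}.
    Root 20: left subtree has 3 nodes {31, 6, 14}, right has 0 { }.
      Root 6: left subtree has 1 node {31}, right has 1 {14}.
  Root 37: left subtree has 0 nodes { }, right has 5 {22, 28, 38, 36, 25}.
    Root 22: left subtree has 0 nodes { }, right has 4 {28, 38, 36, 25}.
      Root 36: left subtree has 2 nodes {28, 38}, right has 1 {25}.
        Root 38: left subtree has 1 node {28}, right has 0 { }.

23, 31, 14, 6, 20, 19, 28, 38, 25, 36, 22, 37, 11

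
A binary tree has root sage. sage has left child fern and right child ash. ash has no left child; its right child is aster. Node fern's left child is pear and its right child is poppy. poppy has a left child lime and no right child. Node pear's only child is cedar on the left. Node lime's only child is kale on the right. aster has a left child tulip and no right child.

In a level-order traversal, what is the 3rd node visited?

ash

Level-order visits nodes level by level from the root, left to right within each level.
Level 0: sage
Level 1: fern, ash
Level 2: pear, poppy, aster
Level 3: cedar, lime, tulip
Level 4: kale
Full level-order sequence: sage, fern, ash, pear, poppy, aster, cedar, lime, tulip, kale.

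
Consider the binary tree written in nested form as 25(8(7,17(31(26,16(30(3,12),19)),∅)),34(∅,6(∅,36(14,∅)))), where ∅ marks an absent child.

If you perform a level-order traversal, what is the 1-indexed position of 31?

Level-order visits nodes level by level from the root, left to right within each level.
Level 0: 25
Level 1: 8, 34
Level 2: 7, 17, 6
Level 3: 31, 36
Level 4: 26, 16, 14
Level 5: 30, 19
Level 6: 3, 12
Full level-order sequence: 25, 8, 34, 7, 17, 6, 31, 36, 26, 16, 14, 30, 19, 3, 12.

7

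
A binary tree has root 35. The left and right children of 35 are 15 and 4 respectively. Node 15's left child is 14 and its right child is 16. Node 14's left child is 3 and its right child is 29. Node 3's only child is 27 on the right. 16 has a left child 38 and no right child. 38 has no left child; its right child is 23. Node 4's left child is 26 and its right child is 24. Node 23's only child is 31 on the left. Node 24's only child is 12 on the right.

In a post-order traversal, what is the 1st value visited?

Post-order visits the left subtree, then the right subtree, then the node.
At 35: go left to 15.
  At 15: go left to 14.
    At 14: go left to 3.
      At 3: no left child.
      At 3: go right to 27.
        27 is a leaf — visit 27.
      Visit 3.
    At 14: go right to 29.
      29 is a leaf — visit 29.
    Visit 14.
  At 15: go right to 16.
    At 16: go left to 38.
      At 38: no left child.
      At 38: go right to 23.
        At 23: go left to 31.
          31 is a leaf — visit 31.
        At 23: no right child.
        Visit 23.
      Visit 38.
    At 16: no right child.
    Visit 16.
  Visit 15.
At 35: go right to 4.
  At 4: go left to 26.
    26 is a leaf — visit 26.
  At 4: go right to 24.
    At 24: no left child.
    At 24: go right to 12.
      12 is a leaf — visit 12.
    Visit 24.
  Visit 4.
Visit 35.
Full post-order sequence: 27, 3, 29, 14, 31, 23, 38, 16, 15, 26, 12, 24, 4, 35.

27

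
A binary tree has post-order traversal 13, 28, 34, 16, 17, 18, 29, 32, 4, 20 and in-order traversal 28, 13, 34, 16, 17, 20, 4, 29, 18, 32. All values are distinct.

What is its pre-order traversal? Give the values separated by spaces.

20 17 16 34 28 13 4 32 29 18

The last element of post-order is the root; it splits in-order into left and right subtrees.
Root 20: left subtree has 5 nodes {28, 13, 34, 16, 17}, right has 4 {4, 29, 18, 32}.
  Root 17: left subtree has 4 nodes {28, 13, 34, 16}, right has 0 { }.
    Root 16: left subtree has 3 nodes {28, 13, 34}, right has 0 { }.
      Root 34: left subtree has 2 nodes {28, 13}, right has 0 { }.
        Root 28: left subtree has 0 nodes { }, right has 1 {13}.
  Root 4: left subtree has 0 nodes { }, right has 3 {29, 18, 32}.
    Root 32: left subtree has 2 nodes {29, 18}, right has 0 { }.
      Root 29: left subtree has 0 nodes { }, right has 1 {18}.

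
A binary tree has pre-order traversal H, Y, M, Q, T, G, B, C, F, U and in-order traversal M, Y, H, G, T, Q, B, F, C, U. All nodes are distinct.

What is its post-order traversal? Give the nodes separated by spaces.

M Y G T F U C B Q H

The first element of pre-order is the root; it splits in-order into left and right subtrees.
Root H: left subtree has 2 nodes {M, Y}, right has 7 {G, T, Q, B, F, C, U}.
  Root Y: left subtree has 1 node {M}, right has 0 { }.
  Root Q: left subtree has 2 nodes {G, T}, right has 4 {B, F, C, U}.
    Root T: left subtree has 1 node {G}, right has 0 { }.
    Root B: left subtree has 0 nodes { }, right has 3 {F, C, U}.
      Root C: left subtree has 1 node {F}, right has 1 {U}.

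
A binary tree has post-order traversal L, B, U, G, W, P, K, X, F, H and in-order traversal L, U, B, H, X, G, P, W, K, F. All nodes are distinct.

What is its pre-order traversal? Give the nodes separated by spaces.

H U L B F X K P G W

The last element of post-order is the root; it splits in-order into left and right subtrees.
Root H: left subtree has 3 nodes {L, U, B}, right has 6 {X, G, P, W, K, F}.
  Root U: left subtree has 1 node {L}, right has 1 {B}.
  Root F: left subtree has 5 nodes {X, G, P, W, K}, right has 0 { }.
    Root X: left subtree has 0 nodes { }, right has 4 {G, P, W, K}.
      Root K: left subtree has 3 nodes {G, P, W}, right has 0 { }.
        Root P: left subtree has 1 node {G}, right has 1 {W}.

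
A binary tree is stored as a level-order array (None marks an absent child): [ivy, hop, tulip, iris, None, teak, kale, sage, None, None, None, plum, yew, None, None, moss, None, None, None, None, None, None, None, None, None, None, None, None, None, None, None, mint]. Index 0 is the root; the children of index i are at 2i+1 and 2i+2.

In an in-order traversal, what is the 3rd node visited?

sage

In-order visits the left subtree, then the node, then the right subtree.
At ivy: go left to hop.
  At hop: go left to iris.
    At iris: go left to sage.
      At sage: go left to moss.
        At moss: go left to mint.
          mint is a leaf — visit mint.
        Visit moss.
        At moss: no right child.
      Visit sage.
      At sage: no right child.
    Visit iris.
    At iris: no right child.
  Visit hop.
  At hop: no right child.
Visit ivy.
At ivy: go right to tulip.
  At tulip: go left to teak.
    At teak: go left to plum.
      plum is a leaf — visit plum.
    Visit teak.
    At teak: go right to yew.
      yew is a leaf — visit yew.
  Visit tulip.
  At tulip: go right to kale.
    kale is a leaf — visit kale.
Full in-order sequence: mint, moss, sage, iris, hop, ivy, plum, teak, yew, tulip, kale.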